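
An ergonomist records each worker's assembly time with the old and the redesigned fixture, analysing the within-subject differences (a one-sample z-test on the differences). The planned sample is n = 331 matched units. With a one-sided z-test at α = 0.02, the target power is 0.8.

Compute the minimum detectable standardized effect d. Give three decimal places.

Required noncentrality: δ = z_{0.02} + z_{0.20} = 2.054 + 0.842 = 2.895.
δ = d·√n ⇒ d = δ/√n = 2.895/√331 = 0.1591.

d ≈ 0.159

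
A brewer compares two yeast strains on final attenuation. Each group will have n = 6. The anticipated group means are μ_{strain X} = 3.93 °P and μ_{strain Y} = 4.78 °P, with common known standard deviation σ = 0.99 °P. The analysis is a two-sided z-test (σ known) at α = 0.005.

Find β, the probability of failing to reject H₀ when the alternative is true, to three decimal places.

β ≈ 0.907

Standardized effect: d = |μ_{strain X} − μ_{strain Y}| / σ = |3.93 − 4.78| / 0.99 = 0.8586
Noncentrality parameter: δ = d·√(n/2) = 0.8586 × √(6/2) = 1.4871
Two-sided α = 0.005 → critical value z_{0.0025} = 2.807.
Power = Φ(δ − 2.807) + Φ(−δ − 2.807) = Φ(-1.320) + Φ(-4.294) = 0.0934 + 0.0000 = 0.0934.
Type II error: β = 1 − power = 1 − 0.0934 = 0.9066.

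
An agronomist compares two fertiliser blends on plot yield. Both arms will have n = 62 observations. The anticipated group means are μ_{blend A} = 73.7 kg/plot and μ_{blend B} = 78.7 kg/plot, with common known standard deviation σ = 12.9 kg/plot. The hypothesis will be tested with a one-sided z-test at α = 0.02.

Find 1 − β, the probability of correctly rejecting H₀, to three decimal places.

Power ≈ 0.542

Standardized effect: d = |μ_{blend A} − μ_{blend B}| / σ = |73.7 − 78.7| / 12.9 = 0.3876
Noncentrality parameter: λ = d·√(n/2) = 0.3876 × √(62/2) = 2.1580
One-sided α = 0.02 → critical value z_{0.02} = 2.054.
Power = P(Z > 2.054 − λ) = Φ(0.104) = 0.5415.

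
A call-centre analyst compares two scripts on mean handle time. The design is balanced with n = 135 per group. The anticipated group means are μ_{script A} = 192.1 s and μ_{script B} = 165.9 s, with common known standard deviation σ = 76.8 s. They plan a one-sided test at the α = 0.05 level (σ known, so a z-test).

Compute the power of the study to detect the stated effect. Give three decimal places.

Standardized effect: d = |μ_{script A} − μ_{script B}| / σ = |192.1 − 165.9| / 76.8 = 0.3411
Noncentrality parameter: δ = d·√(n/2) = 0.3411 × √(135/2) = 2.8028
Critical value for a one-sided test at α = 0.05: z_α = 1.645.
Power = P(Z > 1.645 − δ) = Φ(1.158) = 0.8766.

Power ≈ 0.877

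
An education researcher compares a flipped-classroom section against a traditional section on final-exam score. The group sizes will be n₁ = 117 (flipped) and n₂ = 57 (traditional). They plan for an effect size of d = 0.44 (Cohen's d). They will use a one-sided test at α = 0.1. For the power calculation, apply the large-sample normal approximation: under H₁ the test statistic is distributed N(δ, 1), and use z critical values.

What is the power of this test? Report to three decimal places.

Power ≈ 0.925

Noncentrality parameter: δ = d / √(1/n₁ + 1/n₂) = 0.44 / √(1/117 + 1/57) = 2.7240
Critical value for a one-sided test at α = 0.1: z_α = 1.282.
Power = P(Z > 1.282 − δ) = Φ(1.442) = 0.9254.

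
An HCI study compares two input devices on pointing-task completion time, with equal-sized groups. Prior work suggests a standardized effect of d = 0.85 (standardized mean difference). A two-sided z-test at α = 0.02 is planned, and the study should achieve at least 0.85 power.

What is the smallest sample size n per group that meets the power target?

Set Φ(δ − 2.326) = 0.85; then δ − 2.326 = Φ⁻¹(0.85) = 1.036, giving δ = 3.363.
(The Φ(−δ − z_{α/2}) term is vanishingly small for δ > 0 and is dropped in the standard sample-size formula.)
δ = d·√(n/2) ⇒ n = 2(δ/d)² = 2 × (3.363 / 0.85)² = 31.30.
Round up to the next whole unit.

n = 32 per group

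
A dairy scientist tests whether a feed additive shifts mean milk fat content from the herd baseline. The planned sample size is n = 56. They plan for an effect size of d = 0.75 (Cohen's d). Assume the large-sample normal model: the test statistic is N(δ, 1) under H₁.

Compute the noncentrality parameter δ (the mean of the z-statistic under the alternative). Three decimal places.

δ ≈ 5.612

The noncentrality parameter scales effect size by the design's sample-size factor: δ = d·√n = 0.75 × √56 = 5.6125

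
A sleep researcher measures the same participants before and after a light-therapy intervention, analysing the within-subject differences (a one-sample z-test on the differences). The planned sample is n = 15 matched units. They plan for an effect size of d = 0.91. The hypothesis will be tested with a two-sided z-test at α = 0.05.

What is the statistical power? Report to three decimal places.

Power ≈ 0.941

Noncentrality parameter: δ = d·√n = 0.91 × √15 = 3.5244
Critical value for a two-sided test at α = 0.05: z_{α/2} = 1.960.
Power = Φ(δ − 1.960) + Φ(−δ − 1.960) = Φ(1.564) + Φ(-5.484) = 0.9411 + 0.0000 = 0.9411.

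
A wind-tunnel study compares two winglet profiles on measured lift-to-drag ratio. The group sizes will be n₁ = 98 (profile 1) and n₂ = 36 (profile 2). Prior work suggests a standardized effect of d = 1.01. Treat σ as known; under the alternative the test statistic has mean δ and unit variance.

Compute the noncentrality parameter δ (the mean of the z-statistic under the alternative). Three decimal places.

δ ≈ 5.182

The noncentrality parameter scales effect size by the design's sample-size factor: δ = d / √(1/n₁ + 1/n₂) = 1.01 / √(1/98 + 1/36) = 5.1824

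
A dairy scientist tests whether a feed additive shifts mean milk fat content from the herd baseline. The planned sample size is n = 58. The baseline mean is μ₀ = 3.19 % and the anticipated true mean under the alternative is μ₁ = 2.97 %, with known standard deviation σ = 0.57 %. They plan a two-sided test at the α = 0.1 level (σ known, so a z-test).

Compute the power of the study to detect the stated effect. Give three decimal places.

Standardized effect: d = |μ₁ − μ₀| / σ = |2.97 − 3.19| / 0.57 = 0.3860
Noncentrality parameter: δ = d·√n = 0.3860 × √58 = 2.9394
Critical value for a two-sided test at α = 0.1: z_{α/2} = 1.645.
Power = Φ(δ − 1.645) + Φ(−δ − 1.645) = Φ(1.295) + Φ(-4.584) = 0.9023 + 0.0000 = 0.9023.

Power ≈ 0.902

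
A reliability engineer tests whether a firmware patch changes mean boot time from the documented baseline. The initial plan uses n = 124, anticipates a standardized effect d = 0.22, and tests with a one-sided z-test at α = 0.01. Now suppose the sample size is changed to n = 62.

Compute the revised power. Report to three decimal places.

Power ≈ 0.276

With n = 62: δ = d·√n = 0.22 × √62 = 1.7323. Critical value z_{0.01} = 2.326.
Revised power = Φ(δ − 2.326) = Φ(-0.594) = 0.2762.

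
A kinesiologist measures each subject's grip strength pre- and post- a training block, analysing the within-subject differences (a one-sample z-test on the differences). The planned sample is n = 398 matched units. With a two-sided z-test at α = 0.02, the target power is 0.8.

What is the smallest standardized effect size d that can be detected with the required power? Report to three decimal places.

Need Φ(δ − 2.326) = 0.8, so δ = 2.326 + 0.842 = 3.168.
(The second rejection-region term Φ(−δ − z_{α/2}) is negligible and dropped.)
δ = d·√n ⇒ d = δ/√n = 3.168/√398 = 0.1588.

d ≈ 0.159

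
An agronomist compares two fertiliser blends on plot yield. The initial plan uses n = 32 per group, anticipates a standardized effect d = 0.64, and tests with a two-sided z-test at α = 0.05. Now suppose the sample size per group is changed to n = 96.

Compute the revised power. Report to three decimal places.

With n = 96 per group: δ = d·√(n/2) = 0.64 × √(96/2) = 4.4341. Critical value z_{0.025} = 1.960.
Revised power = Φ(δ − 1.960) + Φ(−δ − 1.960) = Φ(2.474) + Φ(-6.394) = 0.9933 + 0.0000 = 0.9933.

Power ≈ 0.993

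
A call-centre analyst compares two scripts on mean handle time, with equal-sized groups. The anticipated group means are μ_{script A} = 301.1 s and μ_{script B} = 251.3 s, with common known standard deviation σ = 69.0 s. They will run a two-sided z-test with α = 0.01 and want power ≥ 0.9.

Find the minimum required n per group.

Standardized effect: d = |μ_{script A} − μ_{script B}| / σ = |301.1 − 251.3| / 69.0 = 0.7217
For power 0.9 need Φ(δ − z_{0.005}) = 0.9, so δ = z_{0.005} + z_{0.10} = 2.576 + 1.282 = 3.857.
(The Φ(−δ − z_{α/2}) term is vanishingly small for δ > 0 and is dropped in the standard sample-size formula.)
δ = d·√(n/2) ⇒ n = 2(δ/d)² = 2 × (3.857 / 0.7217)² = 57.13.
Round up to the next whole unit.

n = 58 per group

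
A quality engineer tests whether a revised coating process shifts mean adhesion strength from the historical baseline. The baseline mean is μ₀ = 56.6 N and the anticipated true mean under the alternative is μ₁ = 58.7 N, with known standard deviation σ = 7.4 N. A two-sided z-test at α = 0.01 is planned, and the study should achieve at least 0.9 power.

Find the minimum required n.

Standardized effect: d = |μ₁ − μ₀| / σ = |58.7 − 56.6| / 7.4 = 0.2838
Set Φ(δ − 2.576) = 0.9; then δ − 2.576 = Φ⁻¹(0.9) = 1.282, giving δ = 3.857.
(Ignoring the negligible lower-tail rejection probability gives the usual closed-form inversion.)
δ = d·√n ⇒ n = (δ/d)² = (3.857 / 0.2838)² = 184.76.
Round up to the next whole unit.

n = 185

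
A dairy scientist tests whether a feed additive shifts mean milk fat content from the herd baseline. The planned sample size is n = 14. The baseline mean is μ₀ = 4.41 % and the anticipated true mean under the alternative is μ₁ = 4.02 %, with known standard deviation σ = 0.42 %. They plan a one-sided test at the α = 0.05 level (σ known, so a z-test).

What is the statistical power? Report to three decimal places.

Standardized effect: d = |μ₁ − μ₀| / σ = |4.02 − 4.41| / 0.42 = 0.9286
Noncentrality parameter: δ = d·√n = 0.9286 × √14 = 3.4744
Critical value for a one-sided test at α = 0.05: z_α = 1.645.
Power = P(Z > 1.645 − δ) = Φ(1.830) = 0.9663.

Power ≈ 0.966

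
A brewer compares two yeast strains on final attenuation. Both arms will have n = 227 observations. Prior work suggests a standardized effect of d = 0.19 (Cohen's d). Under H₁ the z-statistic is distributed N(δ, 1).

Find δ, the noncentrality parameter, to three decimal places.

The noncentrality parameter scales effect size by the design's sample-size factor: δ = d·√(n/2) = 0.19 × √(227/2) = 2.0242

δ ≈ 2.024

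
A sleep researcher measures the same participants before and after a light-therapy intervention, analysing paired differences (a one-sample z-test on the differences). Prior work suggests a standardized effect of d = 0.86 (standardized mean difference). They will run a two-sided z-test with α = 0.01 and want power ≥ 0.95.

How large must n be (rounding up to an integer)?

For power 0.95 need Φ(δ − z_{0.005}) = 0.95, so δ = z_{0.005} + z_{0.05} = 2.576 + 1.645 = 4.221.
(Ignoring the negligible lower-tail rejection probability gives the usual closed-form inversion.)
δ = d·√n ⇒ n = (δ/d)² = (4.221 / 0.86)² = 24.09.
Rounding up, n = 25.

n = 25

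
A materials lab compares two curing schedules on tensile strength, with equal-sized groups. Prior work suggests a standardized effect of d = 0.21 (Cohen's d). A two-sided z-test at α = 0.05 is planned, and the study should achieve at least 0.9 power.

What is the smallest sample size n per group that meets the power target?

n = 477 per group

For power 0.9 need Φ(δ − z_{0.025}) = 0.9, so δ = z_{0.025} + z_{0.10} = 1.960 + 1.282 = 3.242.
(For δ > 0 the lower-tail rejection region contributes negligibly to power, so the one-term inversion is standard.)
δ = d·√(n/2) ⇒ n = 2(δ/d)² = 2 × (3.242 / 0.21)² = 476.53.
Rounding up, n = 477 per group.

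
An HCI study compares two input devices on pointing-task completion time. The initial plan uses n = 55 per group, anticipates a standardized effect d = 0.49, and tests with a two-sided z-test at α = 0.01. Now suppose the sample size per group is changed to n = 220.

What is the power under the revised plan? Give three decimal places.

With n = 220 per group: δ = d·√(n/2) = 0.49 × √(220/2) = 5.1392. Critical value z_{0.005} = 2.576.
Revised power = Φ(δ − 2.576) + Φ(−δ − 2.576) = Φ(2.563) + Φ(-7.715) = 0.9948 + 0.0000 = 0.9948.

Power ≈ 0.995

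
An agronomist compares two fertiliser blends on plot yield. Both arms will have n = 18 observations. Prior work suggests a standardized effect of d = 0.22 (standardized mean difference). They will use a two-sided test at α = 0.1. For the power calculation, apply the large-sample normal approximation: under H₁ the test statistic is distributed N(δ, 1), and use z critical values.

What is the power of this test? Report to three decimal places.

Power ≈ 0.173

Noncentrality parameter: δ = d·√(n/2) = 0.22 × √(18/2) = 0.6600
Critical value for a two-sided test at α = 0.1: z_{α/2} = 1.645.
Power = Φ(δ − 1.645) + Φ(−δ − 1.645) = Φ(-0.985) + Φ(-2.305) = 0.1623 + 0.0106 = 0.1729.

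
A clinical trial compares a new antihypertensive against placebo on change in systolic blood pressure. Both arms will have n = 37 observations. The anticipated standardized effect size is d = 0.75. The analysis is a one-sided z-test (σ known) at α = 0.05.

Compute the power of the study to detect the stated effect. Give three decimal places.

Power ≈ 0.943

Noncentrality parameter: δ = d·√(n/2) = 0.75 × √(37/2) = 3.2259
One-sided α = 0.05 → critical value z_{0.05} = 1.645.
Power = Φ(δ − 1.645) = Φ(1.581) = 0.9431.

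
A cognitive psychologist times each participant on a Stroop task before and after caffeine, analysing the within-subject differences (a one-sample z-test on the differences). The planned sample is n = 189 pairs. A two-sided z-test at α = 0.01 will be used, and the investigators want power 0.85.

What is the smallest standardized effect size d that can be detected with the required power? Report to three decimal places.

Need Φ(δ − 2.576) = 0.85, so δ = 2.576 + 1.036 = 3.612.
(The second rejection-region term Φ(−δ − z_{α/2}) is negligible and dropped.)
δ = d·√n ⇒ d = δ/√n = 3.612/√189 = 0.2628.

d ≈ 0.263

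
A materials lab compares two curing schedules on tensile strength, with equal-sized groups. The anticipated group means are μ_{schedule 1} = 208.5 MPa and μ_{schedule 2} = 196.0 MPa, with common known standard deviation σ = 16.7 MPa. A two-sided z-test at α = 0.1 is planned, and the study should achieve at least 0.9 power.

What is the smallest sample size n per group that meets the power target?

Standardized effect: d = |μ_{schedule 1} − μ_{schedule 2}| / σ = |208.5 − 196.0| / 16.7 = 0.7485
Set Φ(δ − 1.645) = 0.9; then δ − 1.645 = Φ⁻¹(0.9) = 1.282, giving δ = 2.926.
(Ignoring the negligible lower-tail rejection probability gives the usual closed-form inversion.)
δ = d·√(n/2) ⇒ n = 2(δ/d)² = 2 × (2.926 / 0.7485)² = 30.57.
Round up to the next whole unit.

n = 31 per group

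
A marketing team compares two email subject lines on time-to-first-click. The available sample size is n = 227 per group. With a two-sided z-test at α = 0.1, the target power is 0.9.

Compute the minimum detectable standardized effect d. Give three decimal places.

Need Φ(δ − 1.645) = 0.9, so δ = 1.645 + 1.282 = 2.926.
(The second rejection-region term Φ(−δ − z_{α/2}) is negligible and dropped.)
δ = d·√(n/2) ⇒ d = δ/√(n/2) = 2.926/√(227/2) = 0.2747.

d ≈ 0.275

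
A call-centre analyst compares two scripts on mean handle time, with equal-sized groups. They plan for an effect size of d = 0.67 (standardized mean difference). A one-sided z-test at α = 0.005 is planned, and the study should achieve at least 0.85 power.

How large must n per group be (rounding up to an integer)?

n = 59 per group

For power 0.85 need Φ(δ − z_{0.005}) = 0.85, so δ = z_{0.005} + z_{0.15} = 2.576 + 1.036 = 3.612.
δ = d·√(n/2) ⇒ n = 2(δ/d)² = 2 × (3.612 / 0.67)² = 58.14.
Rounding up, n = 59 per group.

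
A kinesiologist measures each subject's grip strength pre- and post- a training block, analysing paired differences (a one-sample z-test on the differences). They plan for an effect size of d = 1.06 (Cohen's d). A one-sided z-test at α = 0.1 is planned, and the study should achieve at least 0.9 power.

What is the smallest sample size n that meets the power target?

n = 6

Set Φ(δ − 1.282) = 0.9; then δ − 1.282 = Φ⁻¹(0.9) = 1.282, giving δ = 2.563.
δ = d·√n ⇒ n = (δ/d)² = (2.563 / 1.06)² = 5.85.
Rounding up, n = 6.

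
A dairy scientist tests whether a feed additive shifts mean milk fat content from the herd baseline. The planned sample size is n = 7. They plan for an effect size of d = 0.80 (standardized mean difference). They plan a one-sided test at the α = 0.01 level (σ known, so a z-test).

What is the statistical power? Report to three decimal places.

Power ≈ 0.417

Noncentrality parameter: δ = d·√n = 0.80 × √7 = 2.1166
One-sided α = 0.01 → critical value z_{0.01} = 2.326.
Power = Φ(δ − 2.326) = Φ(-0.210) = 0.4169.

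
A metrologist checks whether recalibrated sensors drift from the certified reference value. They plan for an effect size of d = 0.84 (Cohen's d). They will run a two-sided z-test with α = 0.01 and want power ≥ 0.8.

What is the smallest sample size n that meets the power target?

For power 0.8 need Φ(δ − z_{0.005}) = 0.8, so δ = z_{0.005} + z_{0.20} = 2.576 + 0.842 = 3.417.
(For δ > 0 the lower-tail rejection region contributes negligibly to power, so the one-term inversion is standard.)
δ = d·√n ⇒ n = (δ/d)² = (3.417 / 0.84)² = 16.55.
Rounding up, n = 17.

n = 17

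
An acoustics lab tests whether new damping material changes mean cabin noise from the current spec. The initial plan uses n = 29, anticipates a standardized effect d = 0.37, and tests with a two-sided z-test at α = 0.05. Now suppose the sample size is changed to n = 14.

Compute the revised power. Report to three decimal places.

With n = 14: δ = d·√n = 0.37 × √14 = 1.3844. Critical value z_{0.025} = 1.960.
Revised power = Φ(δ − 1.960) + Φ(−δ − 1.960) = Φ(-0.576) + Φ(-3.344) = 0.2825 + 0.0004 = 0.2829.

Power ≈ 0.283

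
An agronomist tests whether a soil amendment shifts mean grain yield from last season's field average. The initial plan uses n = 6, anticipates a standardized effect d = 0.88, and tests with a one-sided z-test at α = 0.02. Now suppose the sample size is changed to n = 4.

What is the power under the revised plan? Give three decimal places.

With n = 4: δ = d·√n = 0.88 × √4 = 1.7600. Critical value z_{0.02} = 2.054.
Revised power = P(Z > 2.054 − δ) = Φ(-0.294) = 0.3845.

Power ≈ 0.384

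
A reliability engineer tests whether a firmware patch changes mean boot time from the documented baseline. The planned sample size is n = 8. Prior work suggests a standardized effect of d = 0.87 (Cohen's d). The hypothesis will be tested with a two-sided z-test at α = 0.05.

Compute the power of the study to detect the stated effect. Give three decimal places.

Noncentrality parameter: δ = d·√n = 0.87 × √8 = 2.4607
Two-sided α = 0.05 → critical value z_{0.025} = 1.960.
Power = Φ(δ − 1.960) + Φ(−δ − 1.960) = Φ(0.501) + Φ(-4.421) = 0.6917 + 0.0000 = 0.6917.

Power ≈ 0.692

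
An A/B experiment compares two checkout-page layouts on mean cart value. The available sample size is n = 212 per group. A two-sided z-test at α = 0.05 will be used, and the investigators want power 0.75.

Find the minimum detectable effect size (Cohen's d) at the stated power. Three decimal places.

d ≈ 0.256

Required noncentrality: δ = z_{0.025} + z_{0.25} = 1.960 + 0.674 = 2.634.
(Lower-tail contribution to power is negligible for δ > 0.)
δ = d·√(n/2) ⇒ d = δ/√(n/2) = 2.634/√(212/2) = 0.2559.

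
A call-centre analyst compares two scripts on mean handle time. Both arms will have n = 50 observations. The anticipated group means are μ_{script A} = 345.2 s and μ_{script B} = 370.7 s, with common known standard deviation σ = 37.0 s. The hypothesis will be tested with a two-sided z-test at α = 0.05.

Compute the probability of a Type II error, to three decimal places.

β ≈ 0.069

Standardized effect: d = |μ_{script A} − μ_{script B}| / σ = |345.2 − 370.7| / 37.0 = 0.6892
Noncentrality parameter: δ = d·√(n/2) = 0.6892 × √(50/2) = 3.4459
Critical value for a two-sided test at α = 0.05: z_{α/2} = 1.960.
Power = Φ(δ − 1.960) + Φ(−δ − 1.960) = Φ(1.486) + Φ(-5.406) = 0.9314 + 0.0000 = 0.9314.
Type II error: β = 1 − power = 1 − 0.9314 = 0.0686.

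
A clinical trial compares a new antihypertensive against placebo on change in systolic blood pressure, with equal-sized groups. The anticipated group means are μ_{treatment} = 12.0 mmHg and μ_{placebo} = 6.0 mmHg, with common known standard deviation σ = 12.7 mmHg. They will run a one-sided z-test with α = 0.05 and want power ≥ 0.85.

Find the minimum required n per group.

n = 65 per group

Standardized effect: d = |μ_{treatment} − μ_{placebo}| / σ = |12.0 − 6.0| / 12.7 = 0.4724
Set Φ(δ − 1.645) = 0.85; then δ − 1.645 = Φ⁻¹(0.85) = 1.036, giving δ = 2.681.
δ = d·√(n/2) ⇒ n = 2(δ/d)² = 2 × (2.681 / 0.4724)² = 64.42.
Rounding up, n = 65 per group.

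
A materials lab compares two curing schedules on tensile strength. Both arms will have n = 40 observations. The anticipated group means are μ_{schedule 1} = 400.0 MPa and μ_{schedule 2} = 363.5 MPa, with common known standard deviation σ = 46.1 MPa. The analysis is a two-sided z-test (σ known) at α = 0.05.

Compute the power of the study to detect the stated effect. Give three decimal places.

Standardized effect: d = |μ_{schedule 1} − μ_{schedule 2}| / σ = |400.0 − 363.5| / 46.1 = 0.7918
Noncentrality parameter: δ = d·√(n/2) = 0.7918 × √(40/2) = 3.5408
Two-sided α = 0.05 → critical value z_{0.025} = 1.960.
Power = Φ(δ − 1.960) + Φ(−δ − 1.960) = Φ(1.581) + Φ(-5.501) = 0.9430 + 0.0000 = 0.9430.

Power ≈ 0.943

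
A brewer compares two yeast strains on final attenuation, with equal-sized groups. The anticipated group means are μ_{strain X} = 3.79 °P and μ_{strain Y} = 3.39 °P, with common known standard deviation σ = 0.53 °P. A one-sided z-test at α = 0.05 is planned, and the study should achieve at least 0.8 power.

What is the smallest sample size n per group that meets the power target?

n = 22 per group

Standardized effect: d = |μ_{strain X} − μ_{strain Y}| / σ = |3.79 − 3.39| / 0.53 = 0.7547
Set Φ(δ − 1.645) = 0.8; then δ − 1.645 = Φ⁻¹(0.8) = 0.842, giving δ = 2.486.
δ = d·√(n/2) ⇒ n = 2(δ/d)² = 2 × (2.486 / 0.7547)² = 21.71.
Rounding up, n = 22 per group.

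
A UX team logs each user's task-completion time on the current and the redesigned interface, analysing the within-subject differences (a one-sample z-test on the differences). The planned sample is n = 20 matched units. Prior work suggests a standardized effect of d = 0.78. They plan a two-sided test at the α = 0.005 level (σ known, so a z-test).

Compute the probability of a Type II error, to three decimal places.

Noncentrality parameter: δ = d·√n = 0.78 × √20 = 3.4883
Two-sided α = 0.005 → critical value z_{0.0025} = 2.807.
Power = Φ(δ − 2.807) + Φ(−δ − 2.807) = Φ(0.681) + Φ(-6.295) = 0.7521 + 0.0000 = 0.7521.
Type II error: β = 1 − power = 1 − 0.7521 = 0.2479.

β ≈ 0.248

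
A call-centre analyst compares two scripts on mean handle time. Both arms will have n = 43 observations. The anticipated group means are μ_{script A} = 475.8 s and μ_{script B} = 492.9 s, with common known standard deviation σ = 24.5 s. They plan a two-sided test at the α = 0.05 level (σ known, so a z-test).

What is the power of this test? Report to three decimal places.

Standardized effect: d = |μ_{script A} − μ_{script B}| / σ = |475.8 − 492.9| / 24.5 = 0.6980
Noncentrality parameter: δ = d·√(n/2) = 0.6980 × √(43/2) = 3.2363
Critical value for a two-sided test at α = 0.05: z_{α/2} = 1.960.
Power = Φ(δ − 1.960) + Φ(−δ − 1.960) = Φ(1.276) + Φ(-5.196) = 0.8991 + 0.0000 = 0.8991.

Power ≈ 0.899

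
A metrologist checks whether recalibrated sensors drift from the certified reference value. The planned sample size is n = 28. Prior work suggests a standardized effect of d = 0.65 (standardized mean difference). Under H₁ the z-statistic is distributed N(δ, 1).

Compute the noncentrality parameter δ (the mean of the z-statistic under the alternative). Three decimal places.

δ = d·√n = 0.65 × √28 = 3.4395

δ ≈ 3.439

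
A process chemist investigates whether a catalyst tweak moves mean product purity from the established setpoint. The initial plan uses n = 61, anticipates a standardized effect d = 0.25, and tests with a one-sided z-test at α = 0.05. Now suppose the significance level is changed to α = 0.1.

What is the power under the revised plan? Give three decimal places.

Power ≈ 0.749

δ = d·√n = 0.25 × √61 = 1.9526 (unchanged). New critical value: z_{0.1} = 1.282.
Revised power = P(Z > 1.282 − δ) = Φ(0.671) = 0.7489.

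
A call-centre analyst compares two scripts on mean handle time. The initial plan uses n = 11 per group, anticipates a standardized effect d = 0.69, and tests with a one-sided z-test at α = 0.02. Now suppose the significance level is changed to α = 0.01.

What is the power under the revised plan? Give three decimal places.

δ = d·√(n/2) = 0.69 × √(11/2) = 1.6182 (unchanged). New critical value: z_{0.01} = 2.326.
Revised power = Φ(δ − 2.326) = Φ(-0.708) = 0.2394.

Power ≈ 0.239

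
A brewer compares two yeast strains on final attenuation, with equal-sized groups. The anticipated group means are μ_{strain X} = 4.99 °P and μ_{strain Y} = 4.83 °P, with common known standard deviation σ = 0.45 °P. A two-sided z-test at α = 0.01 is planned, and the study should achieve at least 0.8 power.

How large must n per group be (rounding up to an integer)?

n = 185 per group

Standardized effect: d = |μ_{strain X} − μ_{strain Y}| / σ = |4.99 − 4.83| / 0.45 = 0.3556
Set Φ(δ − 2.576) = 0.8; then δ − 2.576 = Φ⁻¹(0.8) = 0.842, giving δ = 3.417.
(The Φ(−δ − z_{α/2}) term is vanishingly small for δ > 0 and is dropped in the standard sample-size formula.)
δ = d·√(n/2) ⇒ n = 2(δ/d)² = 2 × (3.417 / 0.3556)² = 184.76.
Rounding up, n = 185 per group.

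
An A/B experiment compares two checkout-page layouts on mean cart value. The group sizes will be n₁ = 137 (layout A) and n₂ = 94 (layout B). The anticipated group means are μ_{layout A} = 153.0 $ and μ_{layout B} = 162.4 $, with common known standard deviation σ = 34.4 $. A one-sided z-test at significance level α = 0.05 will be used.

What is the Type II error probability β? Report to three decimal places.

Standardized effect: d = |μ_{layout A} − μ_{layout B}| / σ = |153.0 − 162.4| / 34.4 = 0.2733
Noncentrality parameter: λ = d / √(1/n₁ + 1/n₂) = 0.2733 / √(1/137 + 1/94) = 2.0403
One-sided α = 0.05 → critical value z_{0.05} = 1.645.
Power = P(Z > 1.645 − λ) = Φ(0.395) = 0.6537.
Type II error: β = 1 − power = 1 − 0.6537 = 0.3463.

β ≈ 0.346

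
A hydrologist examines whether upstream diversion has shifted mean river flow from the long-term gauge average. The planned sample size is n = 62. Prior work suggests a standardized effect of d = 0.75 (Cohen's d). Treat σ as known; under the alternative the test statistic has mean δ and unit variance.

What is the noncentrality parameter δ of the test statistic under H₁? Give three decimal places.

The noncentrality parameter scales effect size by the design's sample-size factor: δ = d·√n = 0.75 × √62 = 5.9055

δ ≈ 5.906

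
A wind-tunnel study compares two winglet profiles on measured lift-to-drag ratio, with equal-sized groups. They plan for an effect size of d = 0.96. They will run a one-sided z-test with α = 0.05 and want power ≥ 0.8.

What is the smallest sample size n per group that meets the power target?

For power 0.8 need Φ(δ − z_{0.05}) = 0.8, so δ = z_{0.05} + z_{0.20} = 1.645 + 0.842 = 2.486.
δ = d·√(n/2) ⇒ n = 2(δ/d)² = 2 × (2.486 / 0.96)² = 13.42.
Rounding up, n = 14 per group.

n = 14 per group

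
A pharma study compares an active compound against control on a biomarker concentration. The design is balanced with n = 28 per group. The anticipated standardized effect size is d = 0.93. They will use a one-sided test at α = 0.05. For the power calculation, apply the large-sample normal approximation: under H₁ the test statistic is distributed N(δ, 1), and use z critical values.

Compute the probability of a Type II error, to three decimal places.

β ≈ 0.033

Noncentrality parameter: λ = d·√(n/2) = 0.93 × √(28/2) = 3.4797
One-sided α = 0.05 → critical value z_{0.05} = 1.645.
Power = P(Z > 1.645 − λ) = Φ(1.835) = 0.9667.
Type II error: β = 1 − power = 1 − 0.9667 = 0.0333.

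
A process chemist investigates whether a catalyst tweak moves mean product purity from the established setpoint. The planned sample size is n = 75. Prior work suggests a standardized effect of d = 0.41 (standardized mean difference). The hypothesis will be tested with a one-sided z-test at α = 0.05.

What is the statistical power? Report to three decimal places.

Noncentrality parameter: δ = d·√n = 0.41 × √75 = 3.5507
Critical value for a one-sided test at α = 0.05: z_α = 1.645.
Power = P(Z > 1.645 − δ) = Φ(1.906) = 0.9717.

Power ≈ 0.972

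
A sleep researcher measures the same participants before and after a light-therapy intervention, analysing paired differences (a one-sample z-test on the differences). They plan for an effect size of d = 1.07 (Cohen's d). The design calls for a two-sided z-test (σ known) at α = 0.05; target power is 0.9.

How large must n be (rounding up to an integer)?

n = 10

For power 0.9 need Φ(δ − z_{0.025}) = 0.9, so δ = z_{0.025} + z_{0.10} = 1.960 + 1.282 = 3.242.
(The Φ(−δ − z_{α/2}) term is vanishingly small for δ > 0 and is dropped in the standard sample-size formula.)
δ = d·√n ⇒ n = (δ/d)² = (3.242 / 1.07)² = 9.18.
Round up to the next whole unit.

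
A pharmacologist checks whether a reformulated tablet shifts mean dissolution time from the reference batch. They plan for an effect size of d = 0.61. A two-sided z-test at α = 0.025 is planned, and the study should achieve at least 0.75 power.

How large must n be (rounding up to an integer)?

n = 23

For power 0.75 need Φ(δ − z_{0.0125}) = 0.75, so δ = z_{0.0125} + z_{0.25} = 2.241 + 0.674 = 2.916.
(Ignoring the negligible lower-tail rejection probability gives the usual closed-form inversion.)
δ = d·√n ⇒ n = (δ/d)² = (2.916 / 0.61)² = 22.85.
Round up to the next whole unit.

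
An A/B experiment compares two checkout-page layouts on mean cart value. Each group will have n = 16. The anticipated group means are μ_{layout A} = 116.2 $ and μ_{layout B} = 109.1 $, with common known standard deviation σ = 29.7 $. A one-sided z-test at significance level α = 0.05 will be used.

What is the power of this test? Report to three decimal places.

Standardized effect: d = |μ_{layout A} − μ_{layout B}| / σ = |116.2 − 109.1| / 29.7 = 0.2391
Noncentrality parameter: λ = d·√(n/2) = 0.2391 × √(16/2) = 0.6762
One-sided α = 0.05 → critical value z_{0.05} = 1.645.
Power = Φ(λ − 1.645) = Φ(-0.969) = 0.1663.

Power ≈ 0.166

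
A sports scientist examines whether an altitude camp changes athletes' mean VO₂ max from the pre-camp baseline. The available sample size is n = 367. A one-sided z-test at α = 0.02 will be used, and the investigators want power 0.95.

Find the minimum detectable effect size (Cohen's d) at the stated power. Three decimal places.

Need Φ(δ − 2.054) = 0.95, so δ = 2.054 + 1.645 = 3.699.
δ = d·√n ⇒ d = δ/√n = 3.699/√367 = 0.1931.

d ≈ 0.193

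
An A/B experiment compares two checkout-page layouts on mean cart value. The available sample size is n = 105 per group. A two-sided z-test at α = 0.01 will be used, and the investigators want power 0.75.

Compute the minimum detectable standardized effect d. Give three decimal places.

Required noncentrality: δ = z_{0.005} + z_{0.25} = 2.576 + 0.674 = 3.250.
(Lower-tail contribution to power is negligible for δ > 0.)
δ = d·√(n/2) ⇒ d = δ/√(n/2) = 3.250/√(105/2) = 0.4486.

d ≈ 0.449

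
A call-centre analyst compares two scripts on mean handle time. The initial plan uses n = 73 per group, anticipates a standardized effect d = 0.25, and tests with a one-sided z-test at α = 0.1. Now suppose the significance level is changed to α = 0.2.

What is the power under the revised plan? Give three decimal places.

δ = d·√(n/2) = 0.25 × √(73/2) = 1.5104 (unchanged). New critical value: z_{0.2} = 0.842.
Revised power = P(Z > 0.842 − δ) = Φ(0.669) = 0.7482.

Power ≈ 0.748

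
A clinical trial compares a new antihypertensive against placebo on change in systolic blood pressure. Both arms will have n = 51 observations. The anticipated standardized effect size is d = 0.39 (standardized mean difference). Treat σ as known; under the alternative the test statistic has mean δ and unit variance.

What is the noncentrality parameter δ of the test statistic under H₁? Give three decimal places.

The noncentrality parameter scales effect size by the design's sample-size factor: δ = d·√(n/2) = 0.39 × √(51/2) = 1.9694

δ ≈ 1.969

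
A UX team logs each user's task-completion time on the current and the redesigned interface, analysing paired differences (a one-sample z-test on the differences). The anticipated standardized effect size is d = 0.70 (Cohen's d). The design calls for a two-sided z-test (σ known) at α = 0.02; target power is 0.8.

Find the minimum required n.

Set Φ(δ − 2.326) = 0.8; then δ − 2.326 = Φ⁻¹(0.8) = 0.842, giving δ = 3.168.
(The Φ(−δ − z_{α/2}) term is vanishingly small for δ > 0 and is dropped in the standard sample-size formula.)
δ = d·√n ⇒ n = (δ/d)² = (3.168 / 0.70)² = 20.48.
Rounding up, n = 21.

n = 21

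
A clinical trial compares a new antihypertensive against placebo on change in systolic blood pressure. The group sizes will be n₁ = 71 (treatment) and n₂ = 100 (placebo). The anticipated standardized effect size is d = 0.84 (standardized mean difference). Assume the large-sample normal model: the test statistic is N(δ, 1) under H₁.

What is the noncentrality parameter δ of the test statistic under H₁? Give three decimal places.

δ ≈ 5.413

The noncentrality parameter scales effect size by the design's sample-size factor: δ = d / √(1/n₁ + 1/n₂) = 0.84 / √(1/71 + 1/100) = 5.4127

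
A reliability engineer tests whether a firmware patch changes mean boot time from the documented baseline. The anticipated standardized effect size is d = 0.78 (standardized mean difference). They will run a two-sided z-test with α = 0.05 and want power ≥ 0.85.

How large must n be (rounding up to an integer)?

Set Φ(δ − 1.960) = 0.85; then δ − 1.960 = Φ⁻¹(0.85) = 1.036, giving δ = 2.996.
(For δ > 0 the lower-tail rejection region contributes negligibly to power, so the one-term inversion is standard.)
δ = d·√n ⇒ n = (δ/d)² = (2.996 / 0.78)² = 14.76.
Round up to the next whole unit.

n = 15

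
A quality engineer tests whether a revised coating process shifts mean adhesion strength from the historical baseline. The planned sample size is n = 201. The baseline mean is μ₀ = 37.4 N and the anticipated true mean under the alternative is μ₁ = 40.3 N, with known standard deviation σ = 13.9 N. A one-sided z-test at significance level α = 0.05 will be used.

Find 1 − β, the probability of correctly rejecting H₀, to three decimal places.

Standardized effect: d = |μ₁ − μ₀| / σ = |40.3 − 37.4| / 13.9 = 0.2086
Noncentrality parameter: δ = d·√n = 0.2086 × √201 = 2.9579
Critical value for a one-sided test at α = 0.05: z_α = 1.645.
Power = P(Z > 1.645 − δ) = Φ(1.313) = 0.9054.

Power ≈ 0.905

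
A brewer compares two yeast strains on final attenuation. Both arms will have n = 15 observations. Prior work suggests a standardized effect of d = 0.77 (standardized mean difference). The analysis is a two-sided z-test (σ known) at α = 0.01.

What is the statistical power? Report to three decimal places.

Noncentrality parameter: δ = d·√(n/2) = 0.77 × √(15/2) = 2.1087
Two-sided α = 0.01 → critical value z_{0.005} = 2.576.
Power = Φ(δ − 2.576) + Φ(−δ − 2.576) = Φ(-0.467) + Φ(-4.685) = 0.3202 + 0.0000 = 0.3202.

Power ≈ 0.320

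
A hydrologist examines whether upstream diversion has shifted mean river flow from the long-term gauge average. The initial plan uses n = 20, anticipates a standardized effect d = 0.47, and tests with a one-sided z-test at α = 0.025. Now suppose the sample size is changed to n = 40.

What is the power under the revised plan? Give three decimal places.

With n = 40: δ = d·√n = 0.47 × √40 = 2.9725. Critical value z_{0.025} = 1.960.
Revised power = P(Z > 1.960 − δ) = Φ(1.013) = 0.8444.

Power ≈ 0.844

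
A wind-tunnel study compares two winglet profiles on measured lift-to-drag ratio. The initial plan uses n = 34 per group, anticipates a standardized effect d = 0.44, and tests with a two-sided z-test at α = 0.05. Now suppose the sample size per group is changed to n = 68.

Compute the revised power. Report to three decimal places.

With n = 68 per group: δ = d·√(n/2) = 0.44 × √(68/2) = 2.5656. Critical value z_{0.025} = 1.960.
Revised power = Φ(δ − 1.960) + Φ(−δ − 1.960) = Φ(0.606) + Φ(-4.526) = 0.7276 + 0.0000 = 0.7276.

Power ≈ 0.728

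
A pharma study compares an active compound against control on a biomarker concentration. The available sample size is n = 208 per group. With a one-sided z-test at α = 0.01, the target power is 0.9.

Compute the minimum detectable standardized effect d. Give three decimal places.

Required noncentrality: δ = z_{0.01} + z_{0.10} = 2.326 + 1.282 = 3.608.
δ = d·√(n/2) ⇒ d = δ/√(n/2) = 3.608/√(208/2) = 0.3538.

d ≈ 0.354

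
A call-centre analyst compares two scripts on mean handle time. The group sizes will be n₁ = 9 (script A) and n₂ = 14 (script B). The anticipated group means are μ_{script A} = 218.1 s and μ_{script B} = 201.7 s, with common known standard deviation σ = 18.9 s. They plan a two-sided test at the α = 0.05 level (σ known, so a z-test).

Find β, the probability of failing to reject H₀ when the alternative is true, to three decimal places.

Standardized effect: d = |μ_{script A} − μ_{script B}| / σ = |218.1 − 201.7| / 18.9 = 0.8677
Noncentrality parameter: δ = d / √(1/n₁ + 1/n₂) = 0.8677 / √(1/9 + 1/14) = 2.0310
Critical value for a two-sided test at α = 0.05: z_{α/2} = 1.960.
Power = Φ(δ − 1.960) + Φ(−δ − 1.960) = Φ(0.071) + Φ(-3.991) = 0.5283 + 0.0000 = 0.5283.
Type II error: β = 1 − power = 1 − 0.5283 = 0.4717.

β ≈ 0.472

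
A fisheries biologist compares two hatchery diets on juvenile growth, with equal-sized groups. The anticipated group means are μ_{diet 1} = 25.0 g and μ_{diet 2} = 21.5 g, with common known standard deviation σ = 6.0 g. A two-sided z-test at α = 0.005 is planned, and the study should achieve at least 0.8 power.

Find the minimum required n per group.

Standardized effect: d = |μ_{diet 1} − μ_{diet 2}| / σ = |25.0 − 21.5| / 6.0 = 0.5833
Set Φ(δ − 2.807) = 0.8; then δ − 2.807 = Φ⁻¹(0.8) = 0.842, giving δ = 3.649.
(For δ > 0 the lower-tail rejection region contributes negligibly to power, so the one-term inversion is standard.)
δ = d·√(n/2) ⇒ n = 2(δ/d)² = 2 × (3.649 / 0.5833)² = 78.25.
Round up to the next whole unit.

n = 79 per group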